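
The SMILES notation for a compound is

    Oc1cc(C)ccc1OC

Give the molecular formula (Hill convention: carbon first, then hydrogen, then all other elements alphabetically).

C8H10O2

Walk through each heavy atom and fill implicit hydrogens from standard valence (C 4, N 3, O 2, S 2, halogen 1); for lowercase aromatic atoms, an aromatic c carries 1 H when it has two neighbours and 0 H with three, and aromatic n carries 0 H:
  atom 1: O, bond orders sum to 1 (valence 2) → 1 H
  atom 2: aromatic c, 3 neighbours → 0 H
  atom 3: aromatic c, 2 neighbours → 1 H
  atom 4: aromatic c, 3 neighbours → 0 H
  atom 5: C, bond orders sum to 1 (valence 4) → 3 H
  atom 6: aromatic c, 2 neighbours → 1 H
  atom 7: aromatic c, 2 neighbours → 1 H
  atom 8: aromatic c, 3 neighbours → 0 H
  atom 9: O, bond orders sum to 2 (valence 2) → 0 H
  atom 10: C, bond orders sum to 1 (valence 4) → 3 H
Totals → C:8, H:10, O:2.
In Hill order: C8H10O2.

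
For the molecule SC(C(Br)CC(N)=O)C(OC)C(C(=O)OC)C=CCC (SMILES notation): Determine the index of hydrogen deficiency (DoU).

3

Molecular formula: C13H22BrNO4S.
DoU = (2C + 2 + N − H − X) / 2, where X is the halogen count and O/S are ignored.
    = (2·13 + 2 + 1 − 22 − 1) / 2 = 6 / 2 = 3.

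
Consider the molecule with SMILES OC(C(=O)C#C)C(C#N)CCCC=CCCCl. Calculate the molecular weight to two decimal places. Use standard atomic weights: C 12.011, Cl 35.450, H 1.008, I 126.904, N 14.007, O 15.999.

253.73 g/mol

First, the molecular formula is C13H16ClNO2 (counting implicit H from valence).
  C: 13 × 12.011 = 156.143
  Cl: 1 × 35.450 = 35.450
  H: 16 × 1.008 = 16.128
  N: 1 × 14.007 = 14.007
  O: 2 × 15.999 = 31.998
Sum: 13×12.011 + 1×35.450 + 16×1.008 + 1×14.007 + 2×15.999 = 253.726 → 253.73 g/mol.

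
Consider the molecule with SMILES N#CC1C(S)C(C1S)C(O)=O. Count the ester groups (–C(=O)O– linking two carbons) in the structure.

0

Scan the SMILES for the ester motif — none present.
Groups that are present: 1 carboxylic acid, 1 nitrile, 2 thiol.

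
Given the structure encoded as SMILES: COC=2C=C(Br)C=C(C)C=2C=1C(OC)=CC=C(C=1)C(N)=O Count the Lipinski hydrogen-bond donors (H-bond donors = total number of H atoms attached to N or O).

2

Donors: find every N or O and count the H atoms it carries.
  atom 2 (O): bond orders sum to 2 → 0 H
  atom 13 (O): bond orders sum to 2 → 0 H
  atom 20 (N): bond orders sum to 1 → 2 H
  atom 21 (O): bond orders sum to 2 → 0 H
Lipinski HBD = 2.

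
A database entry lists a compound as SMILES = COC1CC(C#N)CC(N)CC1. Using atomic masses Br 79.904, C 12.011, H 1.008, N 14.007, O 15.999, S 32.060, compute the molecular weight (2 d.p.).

168.24 g/mol

First, the molecular formula is C9H16N2O (counting implicit H from valence).
  C: 9 × 12.011 = 108.099
  H: 16 × 1.008 = 16.128
  N: 2 × 14.007 = 28.014
  O: 1 × 15.999 = 15.999
Sum: 9×12.011 + 16×1.008 + 2×14.007 + 1×15.999 = 168.240 → 168.24 g/mol.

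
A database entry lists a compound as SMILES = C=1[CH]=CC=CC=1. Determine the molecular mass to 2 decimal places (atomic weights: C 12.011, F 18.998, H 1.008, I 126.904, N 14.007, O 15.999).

First, the molecular formula is C6H6 (counting implicit H from valence).
  C: 6 × 12.011 = 72.066
  H: 6 × 1.008 = 6.048
Sum: 6×12.011 + 6×1.008 = 78.114 → 78.11 g/mol.

78.11 g/mol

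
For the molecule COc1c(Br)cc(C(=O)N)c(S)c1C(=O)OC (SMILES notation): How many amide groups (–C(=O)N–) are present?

The amide motif appears at heavy-atom position 8 in the SMILES.
Other groups present: 1 ester, 1 ether, 1 thiol.
Amide count: 1.

1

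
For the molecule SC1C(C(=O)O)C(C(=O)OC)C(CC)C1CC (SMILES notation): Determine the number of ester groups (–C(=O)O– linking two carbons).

1

The ester motif appears at heavy-atom position 8 in the SMILES.
Other groups present: 1 carboxylic acid, 1 thiol.
Ester count: 1.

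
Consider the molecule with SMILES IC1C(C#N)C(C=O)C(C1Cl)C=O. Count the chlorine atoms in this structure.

1

Scan the SMILES for Cl atoms (remember two-letter symbols like Cl and Br are single atoms).
Chlorine count: 1.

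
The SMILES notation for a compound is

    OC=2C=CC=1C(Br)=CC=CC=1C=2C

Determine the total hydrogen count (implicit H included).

Walk through each heavy atom and fill implicit hydrogens from standard valence (C 4, N 3, O 2, S 2, halogen 1):
  atom 1: O, bond orders sum to 1 (valence 2) → 1 H
  atom 2: C, bond orders sum to 4 (valence 4) → 0 H
  atom 3: C, bond orders sum to 3 (valence 4) → 1 H
  atom 4: C, bond orders sum to 3 (valence 4) → 1 H
  atom 5: C, bond orders sum to 4 (valence 4) → 0 H
  atom 6: C, bond orders sum to 4 (valence 4) → 0 H
  atom 7: Br (halogen, monovalent) → 0 H
  atom 8: C, bond orders sum to 3 (valence 4) → 1 H
  atom 9: C, bond orders sum to 3 (valence 4) → 1 H
  atom 10: C, bond orders sum to 3 (valence 4) → 1 H
  atom 11: C, bond orders sum to 4 (valence 4) → 0 H
  atom 12: C, bond orders sum to 4 (valence 4) → 0 H
  atom 13: C, bond orders sum to 1 (valence 4) → 3 H
Total hydrogens: 9.

9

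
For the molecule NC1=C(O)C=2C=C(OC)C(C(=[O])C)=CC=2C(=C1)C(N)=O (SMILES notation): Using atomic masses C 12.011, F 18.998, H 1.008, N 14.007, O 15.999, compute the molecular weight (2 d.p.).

274.28 g/mol

First, the molecular formula is C14H14N2O4 (counting implicit H from valence).
  C: 14 × 12.011 = 168.154
  H: 14 × 1.008 = 14.112
  N: 2 × 14.007 = 28.014
  O: 4 × 15.999 = 63.996
Sum: 14×12.011 + 14×1.008 + 2×14.007 + 4×15.999 = 274.276 → 274.28 g/mol.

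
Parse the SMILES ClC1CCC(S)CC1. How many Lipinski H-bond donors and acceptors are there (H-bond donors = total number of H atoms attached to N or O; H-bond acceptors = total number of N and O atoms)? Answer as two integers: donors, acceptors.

0, 0

Donors: find every N or O and count the H atoms it carries.
  (no N or O atoms present)
Lipinski HBD = 0.
Acceptors: N atoms = 0, O atoms = 0 → HBA = 0.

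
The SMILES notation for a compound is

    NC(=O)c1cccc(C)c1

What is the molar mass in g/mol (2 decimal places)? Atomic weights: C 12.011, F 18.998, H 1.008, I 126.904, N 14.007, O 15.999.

First, the molecular formula is C8H9NO (counting implicit H from valence).
  C: 8 × 12.011 = 96.088
  H: 9 × 1.008 = 9.072
  N: 1 × 14.007 = 14.007
  O: 1 × 15.999 = 15.999
Sum: 8×12.011 + 9×1.008 + 1×14.007 + 1×15.999 = 135.166 → 135.17 g/mol.

135.17 g/mol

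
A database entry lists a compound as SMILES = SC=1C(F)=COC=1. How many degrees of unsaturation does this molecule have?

Molecular formula: C4H3FOS.
DoU = (2C + 2 + N − H − X) / 2, where X is the halogen count and O/S are ignored.
    = (2·4 + 2 + 0 − 3 − 1) / 2 = 6 / 2 = 3.

3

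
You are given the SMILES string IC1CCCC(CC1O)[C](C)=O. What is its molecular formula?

C9H15IO2

Walk through each heavy atom and fill implicit hydrogens from standard valence (C 4, N 3, O 2, S 2, halogen 1):
  atom 1: I (halogen, monovalent) → 0 H
  atom 2: C, bond orders sum to 3 (valence 4) → 1 H
  atom 3: C, bond orders sum to 2 (valence 4) → 2 H
  atom 4: C, bond orders sum to 2 (valence 4) → 2 H
  atom 5: C, bond orders sum to 2 (valence 4) → 2 H
  atom 6: C, bond orders sum to 3 (valence 4) → 1 H
  atom 7: C, bond orders sum to 2 (valence 4) → 2 H
  atom 8: C, bond orders sum to 3 (valence 4) → 1 H
  atom 9: O, bond orders sum to 1 (valence 2) → 1 H
  atom 10: C with explicit H count 0
  atom 11: C, bond orders sum to 1 (valence 4) → 3 H
  atom 12: O, bond orders sum to 2 (valence 2) → 0 H
Totals → C:9, H:15, I:1, O:2.
In Hill order: C9H15IO2.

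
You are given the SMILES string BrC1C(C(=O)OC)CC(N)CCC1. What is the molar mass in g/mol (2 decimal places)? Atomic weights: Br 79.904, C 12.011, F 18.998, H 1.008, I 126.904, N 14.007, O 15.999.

250.14 g/mol

First, the molecular formula is C9H16BrNO2 (counting implicit H from valence).
  Br: 1 × 79.904 = 79.904
  C: 9 × 12.011 = 108.099
  H: 16 × 1.008 = 16.128
  N: 1 × 14.007 = 14.007
  O: 2 × 15.999 = 31.998
Sum: 1×79.904 + 9×12.011 + 16×1.008 + 1×14.007 + 2×15.999 = 250.136 → 250.14 g/mol.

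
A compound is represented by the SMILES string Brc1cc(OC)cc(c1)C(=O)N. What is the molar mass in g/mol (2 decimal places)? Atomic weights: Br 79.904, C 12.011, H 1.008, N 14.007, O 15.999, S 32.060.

First, the molecular formula is C8H8BrNO2 (counting implicit H from valence).
  Br: 1 × 79.904 = 79.904
  C: 8 × 12.011 = 96.088
  H: 8 × 1.008 = 8.064
  N: 1 × 14.007 = 14.007
  O: 2 × 15.999 = 31.998
Sum: 1×79.904 + 8×12.011 + 8×1.008 + 1×14.007 + 2×15.999 = 230.061 → 230.06 g/mol.

230.06 g/mol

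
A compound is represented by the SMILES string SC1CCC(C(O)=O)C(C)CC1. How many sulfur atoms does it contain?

1

Scan the SMILES for S atoms (remember two-letter symbols like Cl and Br are single atoms).
Sulfur count: 1.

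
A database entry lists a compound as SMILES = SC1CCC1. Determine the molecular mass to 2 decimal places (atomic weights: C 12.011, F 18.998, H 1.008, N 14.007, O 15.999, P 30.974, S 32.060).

88.17 g/mol

First, the molecular formula is C4H8S (counting implicit H from valence).
  C: 4 × 12.011 = 48.044
  H: 8 × 1.008 = 8.064
  S: 1 × 32.060 = 32.060
Sum: 4×12.011 + 8×1.008 + 1×32.060 = 88.168 → 88.17 g/mol.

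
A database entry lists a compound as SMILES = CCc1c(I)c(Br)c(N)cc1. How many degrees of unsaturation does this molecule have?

4

Molecular formula: C8H9BrIN.
DoU = (2C + 2 + N − H − X) / 2, where X is the halogen count and O/S are ignored.
    = (2·8 + 2 + 1 − 9 − 2) / 2 = 8 / 2 = 4.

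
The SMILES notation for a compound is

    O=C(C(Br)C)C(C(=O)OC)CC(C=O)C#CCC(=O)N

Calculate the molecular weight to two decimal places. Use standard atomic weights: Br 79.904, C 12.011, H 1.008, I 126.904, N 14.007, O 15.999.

First, the molecular formula is C13H16BrNO5 (counting implicit H from valence).
  Br: 1 × 79.904 = 79.904
  C: 13 × 12.011 = 156.143
  H: 16 × 1.008 = 16.128
  N: 1 × 14.007 = 14.007
  O: 5 × 15.999 = 79.995
Sum: 1×79.904 + 13×12.011 + 16×1.008 + 1×14.007 + 5×15.999 = 346.177 → 346.18 g/mol.

346.18 g/mol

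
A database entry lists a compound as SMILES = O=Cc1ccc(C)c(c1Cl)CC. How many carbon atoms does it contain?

10

Count every carbon token in the SMILES (each C, including those in ring-closure positions and inside branches).
Carbon count: 10.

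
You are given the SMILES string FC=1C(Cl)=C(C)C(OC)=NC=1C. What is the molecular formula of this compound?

C8H9ClFNO

Walk through each heavy atom and fill implicit hydrogens from standard valence (C 4, N 3, O 2, S 2, halogen 1):
  atom 1: F (halogen, monovalent) → 0 H
  atom 2: C, bond orders sum to 4 (valence 4) → 0 H
  atom 3: C, bond orders sum to 4 (valence 4) → 0 H
  atom 4: Cl (halogen, monovalent) → 0 H
  atom 5: C, bond orders sum to 4 (valence 4) → 0 H
  atom 6: C, bond orders sum to 1 (valence 4) → 3 H
  atom 7: C, bond orders sum to 4 (valence 4) → 0 H
  atom 8: O, bond orders sum to 2 (valence 2) → 0 H
  atom 9: C, bond orders sum to 1 (valence 4) → 3 H
  atom 10: N, bond orders sum to 3 (valence 3) → 0 H
  atom 11: C, bond orders sum to 4 (valence 4) → 0 H
  atom 12: C, bond orders sum to 1 (valence 4) → 3 H
Totals → C:8, H:9, Cl:1, F:1, N:1, O:1.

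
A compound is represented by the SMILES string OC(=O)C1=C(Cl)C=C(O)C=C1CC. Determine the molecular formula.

Walk through each heavy atom and fill implicit hydrogens from standard valence (C 4, N 3, O 2, S 2, halogen 1):
  atom 1: O, bond orders sum to 1 (valence 2) → 1 H
  atom 2: C, bond orders sum to 4 (valence 4) → 0 H
  atom 3: O, bond orders sum to 2 (valence 2) → 0 H
  atom 4: C, bond orders sum to 4 (valence 4) → 0 H
  atom 5: C, bond orders sum to 4 (valence 4) → 0 H
  atom 6: Cl (halogen, monovalent) → 0 H
  atom 7: C, bond orders sum to 3 (valence 4) → 1 H
  atom 8: C, bond orders sum to 4 (valence 4) → 0 H
  atom 9: O, bond orders sum to 1 (valence 2) → 1 H
  atom 10: C, bond orders sum to 3 (valence 4) → 1 H
  atom 11: C, bond orders sum to 4 (valence 4) → 0 H
  atom 12: C, bond orders sum to 2 (valence 4) → 2 H
  atom 13: C, bond orders sum to 1 (valence 4) → 3 H
Totals → C:9, H:9, Cl:1, O:3.
In Hill order: C9H9ClO3.

C9H9ClO3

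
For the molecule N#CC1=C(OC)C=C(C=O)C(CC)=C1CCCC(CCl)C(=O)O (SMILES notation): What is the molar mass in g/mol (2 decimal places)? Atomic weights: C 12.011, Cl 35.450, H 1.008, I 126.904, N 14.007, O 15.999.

337.80 g/mol

First, the molecular formula is C17H20ClNO4 (counting implicit H from valence).
  C: 17 × 12.011 = 204.187
  Cl: 1 × 35.450 = 35.450
  H: 20 × 1.008 = 20.160
  N: 1 × 14.007 = 14.007
  O: 4 × 15.999 = 63.996
Sum: 17×12.011 + 1×35.450 + 20×1.008 + 1×14.007 + 4×15.999 = 337.800 → 337.80 g/mol.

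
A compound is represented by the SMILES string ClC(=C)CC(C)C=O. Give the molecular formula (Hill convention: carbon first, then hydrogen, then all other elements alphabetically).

Walk through each heavy atom and fill implicit hydrogens from standard valence (C 4, N 3, O 2, S 2, halogen 1):
  atom 1: Cl (halogen, monovalent) → 0 H
  atom 2: C, bond orders sum to 4 (valence 4) → 0 H
  atom 3: C, bond orders sum to 2 (valence 4) → 2 H
  atom 4: C, bond orders sum to 2 (valence 4) → 2 H
  atom 5: C, bond orders sum to 3 (valence 4) → 1 H
  atom 6: C, bond orders sum to 1 (valence 4) → 3 H
  atom 7: C, bond orders sum to 3 (valence 4) → 1 H
  atom 8: O, bond orders sum to 2 (valence 2) → 0 H
Totals → C:6, H:9, Cl:1, O:1.
In Hill order: C6H9ClO.

C6H9ClO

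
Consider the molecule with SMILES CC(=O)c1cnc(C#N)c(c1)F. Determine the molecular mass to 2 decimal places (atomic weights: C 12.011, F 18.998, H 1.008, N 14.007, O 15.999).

164.14 g/mol

First, the molecular formula is C8H5FN2O (counting implicit H from valence).
  C: 8 × 12.011 = 96.088
  F: 1 × 18.998 = 18.998
  H: 5 × 1.008 = 5.040
  N: 2 × 14.007 = 28.014
  O: 1 × 15.999 = 15.999
Sum: 8×12.011 + 1×18.998 + 5×1.008 + 2×14.007 + 1×15.999 = 164.139 → 164.14 g/mol.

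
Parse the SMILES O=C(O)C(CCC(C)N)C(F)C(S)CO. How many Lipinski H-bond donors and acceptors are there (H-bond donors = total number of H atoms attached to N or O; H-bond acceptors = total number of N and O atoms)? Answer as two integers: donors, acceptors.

4, 4

Donors: find every N or O and count the H atoms it carries.
  atom 1 (O): bond orders sum to 2 → 0 H
  atom 3 (O): bond orders sum to 1 → 1 H
  atom 9 (N): bond orders sum to 1 → 2 H
  atom 15 (O): bond orders sum to 1 → 1 H
Lipinski HBD = 4.
Acceptors: N atoms = 1, O atoms = 3 → HBA = 4.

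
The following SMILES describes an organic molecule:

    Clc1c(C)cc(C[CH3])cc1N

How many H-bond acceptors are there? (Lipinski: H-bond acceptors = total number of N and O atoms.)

N atoms: 1; O atoms: 0.
Lipinski HBA = 1 + 0 = 1.

1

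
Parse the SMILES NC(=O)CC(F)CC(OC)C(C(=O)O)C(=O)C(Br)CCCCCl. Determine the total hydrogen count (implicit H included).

22

Walk through each heavy atom and fill implicit hydrogens from standard valence (C 4, N 3, O 2, S 2, halogen 1):
  atom 1: N, bond orders sum to 1 (valence 3) → 2 H
  atom 2: C, bond orders sum to 4 (valence 4) → 0 H
  atom 3: O, bond orders sum to 2 (valence 2) → 0 H
  atom 4: C, bond orders sum to 2 (valence 4) → 2 H
  atom 5: C, bond orders sum to 3 (valence 4) → 1 H
  atom 6: F (halogen, monovalent) → 0 H
  atom 7: C, bond orders sum to 2 (valence 4) → 2 H
  atom 8: C, bond orders sum to 3 (valence 4) → 1 H
  atom 9: O, bond orders sum to 2 (valence 2) → 0 H
  atom 10: C, bond orders sum to 1 (valence 4) → 3 H
  atom 11: C, bond orders sum to 3 (valence 4) → 1 H
  atom 12: C, bond orders sum to 4 (valence 4) → 0 H
  atom 13: O, bond orders sum to 2 (valence 2) → 0 H
  atom 14: O, bond orders sum to 1 (valence 2) → 1 H
  atom 15: C, bond orders sum to 4 (valence 4) → 0 H
  atom 16: O, bond orders sum to 2 (valence 2) → 0 H
  atom 17: C, bond orders sum to 3 (valence 4) → 1 H
  atom 18: Br (halogen, monovalent) → 0 H
  atom 19: C, bond orders sum to 2 (valence 4) → 2 H
  atom 20: C, bond orders sum to 2 (valence 4) → 2 H
  atom 21: C, bond orders sum to 2 (valence 4) → 2 H
  atom 22: C, bond orders sum to 2 (valence 4) → 2 H
  atom 23: Cl (halogen, monovalent) → 0 H
Total hydrogens: 22.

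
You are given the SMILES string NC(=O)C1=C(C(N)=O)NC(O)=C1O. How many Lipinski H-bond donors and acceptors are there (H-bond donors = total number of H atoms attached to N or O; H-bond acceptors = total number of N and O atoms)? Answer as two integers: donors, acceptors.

Donors: find every N or O and count the H atoms it carries.
  atom 1 (N): bond orders sum to 1 → 2 H
  atom 3 (O): bond orders sum to 2 → 0 H
  atom 7 (N): bond orders sum to 1 → 2 H
  atom 8 (O): bond orders sum to 2 → 0 H
  atom 9 (N): bond orders sum to 2 → 1 H
  atom 11 (O): bond orders sum to 1 → 1 H
  atom 13 (O): bond orders sum to 1 → 1 H
Lipinski HBD = 7.
Acceptors: N atoms = 3, O atoms = 4 → HBA = 7.

7, 7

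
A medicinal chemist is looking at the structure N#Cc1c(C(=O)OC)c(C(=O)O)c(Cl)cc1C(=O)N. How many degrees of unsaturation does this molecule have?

Molecular formula: C11H7ClN2O5.
DoU = (2C + 2 + N − H − X) / 2, where X is the halogen count and O/S are ignored.
    = (2·11 + 2 + 2 − 7 − 1) / 2 = 18 / 2 = 9.

9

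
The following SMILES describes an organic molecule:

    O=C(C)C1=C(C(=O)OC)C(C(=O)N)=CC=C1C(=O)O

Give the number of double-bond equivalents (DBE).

8

Degree of unsaturation = (number of rings) + (number of π bonds).
Ring closures in the SMILES: 1.
π bonds: 7 double bonds (each 1 DoU) → 7 DoU from unsaturation.
Total DoU = 1 + 7 = 8.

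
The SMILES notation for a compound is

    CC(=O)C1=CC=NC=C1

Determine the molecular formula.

Walk through each heavy atom and fill implicit hydrogens from standard valence (C 4, N 3, O 2, S 2, halogen 1):
  atom 1: C, bond orders sum to 1 (valence 4) → 3 H
  atom 2: C, bond orders sum to 4 (valence 4) → 0 H
  atom 3: O, bond orders sum to 2 (valence 2) → 0 H
  atom 4: C, bond orders sum to 4 (valence 4) → 0 H
  atom 5: C, bond orders sum to 3 (valence 4) → 1 H
  atom 6: C, bond orders sum to 3 (valence 4) → 1 H
  atom 7: N, bond orders sum to 3 (valence 3) → 0 H
  atom 8: C, bond orders sum to 3 (valence 4) → 1 H
  atom 9: C, bond orders sum to 3 (valence 4) → 1 H
Totals → C:7, H:7, N:1, O:1.

C7H7NO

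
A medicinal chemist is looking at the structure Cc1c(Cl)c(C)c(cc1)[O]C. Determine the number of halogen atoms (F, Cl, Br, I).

Halogen atoms appear at heavy-atom position 4 (1×Cl).
Other groups present: 1 ether.
Halogen count: 1.

1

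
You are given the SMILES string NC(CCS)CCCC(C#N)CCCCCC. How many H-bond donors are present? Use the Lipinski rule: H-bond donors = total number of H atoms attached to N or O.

2

Donors: find every N or O and count the H atoms it carries.
  atom 1 (N): bond orders sum to 1 → 2 H
  atom 11 (N): bond orders sum to 3 → 0 H
Lipinski HBD = 2.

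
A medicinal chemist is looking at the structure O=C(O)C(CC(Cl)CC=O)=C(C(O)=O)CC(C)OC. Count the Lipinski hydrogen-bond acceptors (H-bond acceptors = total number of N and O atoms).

6

N atoms: 0; O atoms: 6.
Lipinski HBA = 0 + 6 = 6.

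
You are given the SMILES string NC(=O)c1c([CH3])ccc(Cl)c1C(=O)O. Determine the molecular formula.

Walk through each heavy atom and fill implicit hydrogens from standard valence (C 4, N 3, O 2, S 2, halogen 1); for lowercase aromatic atoms, an aromatic c carries 1 H when it has two neighbours and 0 H with three, and aromatic n carries 0 H:
  atom 1: N, bond orders sum to 1 (valence 3) → 2 H
  atom 2: C, bond orders sum to 4 (valence 4) → 0 H
  atom 3: O, bond orders sum to 2 (valence 2) → 0 H
  atom 4: aromatic c, 3 neighbours → 0 H
  atom 5: aromatic c, 3 neighbours → 0 H
  atom 6: C with explicit H count 3
  atom 7: aromatic c, 2 neighbours → 1 H
  atom 8: aromatic c, 2 neighbours → 1 H
  atom 9: aromatic c, 3 neighbours → 0 H
  atom 10: Cl (halogen, monovalent) → 0 H
  atom 11: aromatic c, 3 neighbours → 0 H
  atom 12: C, bond orders sum to 4 (valence 4) → 0 H
  atom 13: O, bond orders sum to 2 (valence 2) → 0 H
  atom 14: O, bond orders sum to 1 (valence 2) → 1 H
Totals → C:9, H:8, Cl:1, N:1, O:3.

C9H8ClNO3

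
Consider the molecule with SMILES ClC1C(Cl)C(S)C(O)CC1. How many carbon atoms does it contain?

6

Count every carbon token in the SMILES (each C, including those in ring-closure positions and inside branches).
Carbon count: 6.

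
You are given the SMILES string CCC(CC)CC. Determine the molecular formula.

C7H16

Walk through each heavy atom and fill implicit hydrogens from standard valence (C 4, N 3, O 2, S 2, halogen 1):
  atom 1: C, bond orders sum to 1 (valence 4) → 3 H
  atom 2: C, bond orders sum to 2 (valence 4) → 2 H
  atom 3: C, bond orders sum to 3 (valence 4) → 1 H
  atom 4: C, bond orders sum to 2 (valence 4) → 2 H
  atom 5: C, bond orders sum to 1 (valence 4) → 3 H
  atom 6: C, bond orders sum to 2 (valence 4) → 2 H
  atom 7: C, bond orders sum to 1 (valence 4) → 3 H
Totals → C:7, H:16.
In Hill order: C7H16.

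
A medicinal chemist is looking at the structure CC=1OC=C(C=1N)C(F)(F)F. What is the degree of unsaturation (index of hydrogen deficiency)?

3

Molecular formula: C6H6F3NO.
DoU = (2C + 2 + N − H − X) / 2, where X is the halogen count and O/S are ignored.
    = (2·6 + 2 + 1 − 6 − 3) / 2 = 6 / 2 = 3.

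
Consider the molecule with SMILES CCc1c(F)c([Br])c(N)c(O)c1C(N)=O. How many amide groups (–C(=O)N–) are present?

The amide motif appears at heavy-atom position 13 in the SMILES.
Other groups present: 1 hydroxyl, 1 primary amine.
Amide count: 1.

1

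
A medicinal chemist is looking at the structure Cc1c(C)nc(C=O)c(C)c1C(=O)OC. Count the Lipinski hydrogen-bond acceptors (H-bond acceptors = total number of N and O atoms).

N atoms: 1; O atoms: 3.
Lipinski HBA = 1 + 3 = 4.

4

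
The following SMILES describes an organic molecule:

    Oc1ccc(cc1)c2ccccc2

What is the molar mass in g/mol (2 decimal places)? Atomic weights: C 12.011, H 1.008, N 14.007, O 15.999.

170.21 g/mol

First, the molecular formula is C12H10O (counting implicit H from valence).
  C: 12 × 12.011 = 144.132
  H: 10 × 1.008 = 10.080
  O: 1 × 15.999 = 15.999
Sum: 12×12.011 + 10×1.008 + 1×15.999 = 170.211 → 170.21 g/mol.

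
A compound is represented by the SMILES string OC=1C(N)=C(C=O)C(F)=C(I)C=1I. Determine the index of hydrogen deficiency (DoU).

5

Molecular formula: C7H4FI2NO2.
DoU = (2C + 2 + N − H − X) / 2, where X is the halogen count and O/S are ignored.
    = (2·7 + 2 + 1 − 4 − 3) / 2 = 10 / 2 = 5.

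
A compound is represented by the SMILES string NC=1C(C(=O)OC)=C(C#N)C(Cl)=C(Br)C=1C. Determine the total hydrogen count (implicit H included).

8

Walk through each heavy atom and fill implicit hydrogens from standard valence (C 4, N 3, O 2, S 2, halogen 1):
  atom 1: N, bond orders sum to 1 (valence 3) → 2 H
  atom 2: C, bond orders sum to 4 (valence 4) → 0 H
  atom 3: C, bond orders sum to 4 (valence 4) → 0 H
  atom 4: C, bond orders sum to 4 (valence 4) → 0 H
  atom 5: O, bond orders sum to 2 (valence 2) → 0 H
  atom 6: O, bond orders sum to 2 (valence 2) → 0 H
  atom 7: C, bond orders sum to 1 (valence 4) → 3 H
  atom 8: C, bond orders sum to 4 (valence 4) → 0 H
  atom 9: C, bond orders sum to 4 (valence 4) → 0 H
  atom 10: N, bond orders sum to 3 (valence 3) → 0 H
  atom 11: C, bond orders sum to 4 (valence 4) → 0 H
  atom 12: Cl (halogen, monovalent) → 0 H
  atom 13: C, bond orders sum to 4 (valence 4) → 0 H
  atom 14: Br (halogen, monovalent) → 0 H
  atom 15: C, bond orders sum to 4 (valence 4) → 0 H
  atom 16: C, bond orders sum to 1 (valence 4) → 3 H
Total hydrogens: 8.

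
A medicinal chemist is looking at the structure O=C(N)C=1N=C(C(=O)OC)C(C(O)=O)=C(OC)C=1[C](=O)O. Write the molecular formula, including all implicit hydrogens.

C11H10N2O8

Walk through each heavy atom and fill implicit hydrogens from standard valence (C 4, N 3, O 2, S 2, halogen 1):
  atom 1: O, bond orders sum to 2 (valence 2) → 0 H
  atom 2: C, bond orders sum to 4 (valence 4) → 0 H
  atom 3: N, bond orders sum to 1 (valence 3) → 2 H
  atom 4: C, bond orders sum to 4 (valence 4) → 0 H
  atom 5: N, bond orders sum to 3 (valence 3) → 0 H
  atom 6: C, bond orders sum to 4 (valence 4) → 0 H
  atom 7: C, bond orders sum to 4 (valence 4) → 0 H
  atom 8: O, bond orders sum to 2 (valence 2) → 0 H
  atom 9: O, bond orders sum to 2 (valence 2) → 0 H
  atom 10: C, bond orders sum to 1 (valence 4) → 3 H
  atom 11: C, bond orders sum to 4 (valence 4) → 0 H
  atom 12: C, bond orders sum to 4 (valence 4) → 0 H
  atom 13: O, bond orders sum to 1 (valence 2) → 1 H
  atom 14: O, bond orders sum to 2 (valence 2) → 0 H
  atom 15: C, bond orders sum to 4 (valence 4) → 0 H
  atom 16: O, bond orders sum to 2 (valence 2) → 0 H
  atom 17: C, bond orders sum to 1 (valence 4) → 3 H
  atom 18: C, bond orders sum to 4 (valence 4) → 0 H
  atom 19: C with explicit H count 0
  atom 20: O, bond orders sum to 2 (valence 2) → 0 H
  atom 21: O, bond orders sum to 1 (valence 2) → 1 H
Totals → C:11, H:10, N:2, O:8.
In Hill order: C11H10N2O8.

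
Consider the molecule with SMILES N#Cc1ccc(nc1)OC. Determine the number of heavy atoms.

Every atom symbol written in the SMILES (organic subset) is one heavy atom; implicit H are not written.
Heavy atoms by element → C:7, N:2, O:1.
Total: 10.

10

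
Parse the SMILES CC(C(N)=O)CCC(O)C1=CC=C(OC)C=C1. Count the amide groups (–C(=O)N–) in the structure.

1

The amide motif appears at heavy-atom position 3 in the SMILES.
Other groups present: 1 ether, 1 hydroxyl.
Amide count: 1.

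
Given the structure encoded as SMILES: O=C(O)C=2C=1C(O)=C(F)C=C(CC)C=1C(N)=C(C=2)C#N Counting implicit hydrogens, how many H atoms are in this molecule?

11

Walk through each heavy atom and fill implicit hydrogens from standard valence (C 4, N 3, O 2, S 2, halogen 1):
  atom 1: O, bond orders sum to 2 (valence 2) → 0 H
  atom 2: C, bond orders sum to 4 (valence 4) → 0 H
  atom 3: O, bond orders sum to 1 (valence 2) → 1 H
  atom 4: C, bond orders sum to 4 (valence 4) → 0 H
  atom 5: C, bond orders sum to 4 (valence 4) → 0 H
  atom 6: C, bond orders sum to 4 (valence 4) → 0 H
  atom 7: O, bond orders sum to 1 (valence 2) → 1 H
  atom 8: C, bond orders sum to 4 (valence 4) → 0 H
  atom 9: F (halogen, monovalent) → 0 H
  atom 10: C, bond orders sum to 3 (valence 4) → 1 H
  atom 11: C, bond orders sum to 4 (valence 4) → 0 H
  atom 12: C, bond orders sum to 2 (valence 4) → 2 H
  atom 13: C, bond orders sum to 1 (valence 4) → 3 H
  atom 14: C, bond orders sum to 4 (valence 4) → 0 H
  atom 15: C, bond orders sum to 4 (valence 4) → 0 H
  atom 16: N, bond orders sum to 1 (valence 3) → 2 H
  atom 17: C, bond orders sum to 4 (valence 4) → 0 H
  atom 18: C, bond orders sum to 3 (valence 4) → 1 H
  atom 19: C, bond orders sum to 4 (valence 4) → 0 H
  atom 20: N, bond orders sum to 3 (valence 3) → 0 H
Total hydrogens: 11.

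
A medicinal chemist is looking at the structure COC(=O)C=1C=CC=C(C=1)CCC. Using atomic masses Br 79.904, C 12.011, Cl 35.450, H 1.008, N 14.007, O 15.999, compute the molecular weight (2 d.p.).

First, the molecular formula is C11H14O2 (counting implicit H from valence).
  C: 11 × 12.011 = 132.121
  H: 14 × 1.008 = 14.112
  O: 2 × 15.999 = 31.998
Sum: 11×12.011 + 14×1.008 + 2×15.999 = 178.231 → 178.23 g/mol.

178.23 g/mol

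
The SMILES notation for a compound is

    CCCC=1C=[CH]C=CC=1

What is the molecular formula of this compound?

C9H12

Walk through each heavy atom and fill implicit hydrogens from standard valence (C 4, N 3, O 2, S 2, halogen 1):
  atom 1: C, bond orders sum to 1 (valence 4) → 3 H
  atom 2: C, bond orders sum to 2 (valence 4) → 2 H
  atom 3: C, bond orders sum to 2 (valence 4) → 2 H
  atom 4: C, bond orders sum to 4 (valence 4) → 0 H
  atom 5: C, bond orders sum to 3 (valence 4) → 1 H
  atom 6: C with explicit H count 1
  atom 7: C, bond orders sum to 3 (valence 4) → 1 H
  atom 8: C, bond orders sum to 3 (valence 4) → 1 H
  atom 9: C, bond orders sum to 3 (valence 4) → 1 H
Totals → C:9, H:12.
In Hill order: C9H12.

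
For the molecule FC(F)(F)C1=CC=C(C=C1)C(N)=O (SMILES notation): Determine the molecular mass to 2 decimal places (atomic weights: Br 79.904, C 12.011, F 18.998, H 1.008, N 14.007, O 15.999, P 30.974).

189.14 g/mol

First, the molecular formula is C8H6F3NO (counting implicit H from valence).
  C: 8 × 12.011 = 96.088
  F: 3 × 18.998 = 56.994
  H: 6 × 1.008 = 6.048
  N: 1 × 14.007 = 14.007
  O: 1 × 15.999 = 15.999
Sum: 8×12.011 + 3×18.998 + 6×1.008 + 1×14.007 + 1×15.999 = 189.136 → 189.14 g/mol.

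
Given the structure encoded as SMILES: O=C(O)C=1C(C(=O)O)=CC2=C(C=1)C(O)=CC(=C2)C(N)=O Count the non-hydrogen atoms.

20

Every atom symbol written in the SMILES (organic subset) is one heavy atom; implicit H are not written.
Heavy atoms by element → C:13, N:1, O:6.
Total: 20.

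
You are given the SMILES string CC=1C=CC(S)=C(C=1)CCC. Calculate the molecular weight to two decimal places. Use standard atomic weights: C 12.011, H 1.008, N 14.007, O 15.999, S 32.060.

166.28 g/mol

First, the molecular formula is C10H14S (counting implicit H from valence).
  C: 10 × 12.011 = 120.110
  H: 14 × 1.008 = 14.112
  S: 1 × 32.060 = 32.060
Sum: 10×12.011 + 14×1.008 + 1×32.060 = 166.282 → 166.28 g/mol.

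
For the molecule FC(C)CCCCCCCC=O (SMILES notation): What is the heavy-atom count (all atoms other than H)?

12

Every atom symbol written in the SMILES (organic subset) is one heavy atom; implicit H are not written.
Heavy atoms by element → C:10, F:1, O:1.
Total: 12.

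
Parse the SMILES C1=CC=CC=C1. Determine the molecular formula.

C6H6

Walk through each heavy atom and fill implicit hydrogens from standard valence (C 4, N 3, O 2, S 2, halogen 1):
  atom 1: C, bond orders sum to 3 (valence 4) → 1 H
  atom 2: C, bond orders sum to 3 (valence 4) → 1 H
  atom 3: C, bond orders sum to 3 (valence 4) → 1 H
  atom 4: C, bond orders sum to 3 (valence 4) → 1 H
  atom 5: C, bond orders sum to 3 (valence 4) → 1 H
  atom 6: C, bond orders sum to 3 (valence 4) → 1 H
Totals → C:6, H:6.
In Hill order: C6H6.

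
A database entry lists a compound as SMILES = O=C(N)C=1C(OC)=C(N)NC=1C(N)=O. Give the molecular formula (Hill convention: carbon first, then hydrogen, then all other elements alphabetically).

C7H10N4O3

Walk through each heavy atom and fill implicit hydrogens from standard valence (C 4, N 3, O 2, S 2, halogen 1):
  atom 1: O, bond orders sum to 2 (valence 2) → 0 H
  atom 2: C, bond orders sum to 4 (valence 4) → 0 H
  atom 3: N, bond orders sum to 1 (valence 3) → 2 H
  atom 4: C, bond orders sum to 4 (valence 4) → 0 H
  atom 5: C, bond orders sum to 4 (valence 4) → 0 H
  atom 6: O, bond orders sum to 2 (valence 2) → 0 H
  atom 7: C, bond orders sum to 1 (valence 4) → 3 H
  atom 8: C, bond orders sum to 4 (valence 4) → 0 H
  atom 9: N, bond orders sum to 1 (valence 3) → 2 H
  atom 10: N, bond orders sum to 2 (valence 3) → 1 H
  atom 11: C, bond orders sum to 4 (valence 4) → 0 H
  atom 12: C, bond orders sum to 4 (valence 4) → 0 H
  atom 13: N, bond orders sum to 1 (valence 3) → 2 H
  atom 14: O, bond orders sum to 2 (valence 2) → 0 H
Totals → C:7, H:10, N:4, O:3.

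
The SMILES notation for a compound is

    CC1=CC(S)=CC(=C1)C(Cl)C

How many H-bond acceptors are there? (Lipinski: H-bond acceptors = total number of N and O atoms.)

0

N atoms: 0; O atoms: 0.
Lipinski HBA = 0 + 0 = 0.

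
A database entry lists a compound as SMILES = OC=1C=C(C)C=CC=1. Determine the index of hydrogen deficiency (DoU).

Degree of unsaturation = (number of rings) + (number of π bonds).
Ring closures in the SMILES: 1.
π bonds: 3 double bonds (each 1 DoU) → 3 DoU from unsaturation.
Total DoU = 1 + 3 = 4.

4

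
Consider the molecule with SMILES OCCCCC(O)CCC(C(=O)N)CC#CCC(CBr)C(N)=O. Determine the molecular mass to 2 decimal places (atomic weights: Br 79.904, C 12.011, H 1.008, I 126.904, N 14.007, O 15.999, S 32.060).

391.31 g/mol

First, the molecular formula is C16H27BrN2O4 (counting implicit H from valence).
  Br: 1 × 79.904 = 79.904
  C: 16 × 12.011 = 192.176
  H: 27 × 1.008 = 27.216
  N: 2 × 14.007 = 28.014
  O: 4 × 15.999 = 63.996
Sum: 1×79.904 + 16×12.011 + 27×1.008 + 2×14.007 + 4×15.999 = 391.306 → 391.31 g/mol.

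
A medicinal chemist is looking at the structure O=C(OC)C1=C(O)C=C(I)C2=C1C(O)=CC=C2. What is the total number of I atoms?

Scan the SMILES for I atoms (remember two-letter symbols like Cl and Br are single atoms).
Iodine count: 1.

1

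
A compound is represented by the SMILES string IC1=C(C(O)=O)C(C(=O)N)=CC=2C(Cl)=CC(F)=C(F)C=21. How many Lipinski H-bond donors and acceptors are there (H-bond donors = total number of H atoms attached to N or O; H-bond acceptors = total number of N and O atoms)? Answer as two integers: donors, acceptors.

Donors: find every N or O and count the H atoms it carries.
  atom 5 (O): bond orders sum to 1 → 1 H
  atom 6 (O): bond orders sum to 2 → 0 H
  atom 9 (O): bond orders sum to 2 → 0 H
  atom 10 (N): bond orders sum to 1 → 2 H
Lipinski HBD = 3.
Acceptors: N atoms = 1, O atoms = 3 → HBA = 4.

3, 4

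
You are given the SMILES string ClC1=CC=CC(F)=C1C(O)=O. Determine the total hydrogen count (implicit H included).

Walk through each heavy atom and fill implicit hydrogens from standard valence (C 4, N 3, O 2, S 2, halogen 1):
  atom 1: Cl (halogen, monovalent) → 0 H
  atom 2: C, bond orders sum to 4 (valence 4) → 0 H
  atom 3: C, bond orders sum to 3 (valence 4) → 1 H
  atom 4: C, bond orders sum to 3 (valence 4) → 1 H
  atom 5: C, bond orders sum to 3 (valence 4) → 1 H
  atom 6: C, bond orders sum to 4 (valence 4) → 0 H
  atom 7: F (halogen, monovalent) → 0 H
  atom 8: C, bond orders sum to 4 (valence 4) → 0 H
  atom 9: C, bond orders sum to 4 (valence 4) → 0 H
  atom 10: O, bond orders sum to 1 (valence 2) → 1 H
  atom 11: O, bond orders sum to 2 (valence 2) → 0 H
Total hydrogens: 4.

4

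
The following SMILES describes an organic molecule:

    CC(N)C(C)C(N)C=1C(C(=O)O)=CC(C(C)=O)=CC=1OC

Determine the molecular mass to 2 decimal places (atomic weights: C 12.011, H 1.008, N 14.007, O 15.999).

294.35 g/mol

First, the molecular formula is C15H22N2O4 (counting implicit H from valence).
  C: 15 × 12.011 = 180.165
  H: 22 × 1.008 = 22.176
  N: 2 × 14.007 = 28.014
  O: 4 × 15.999 = 63.996
Sum: 15×12.011 + 22×1.008 + 2×14.007 + 4×15.999 = 294.351 → 294.35 g/mol.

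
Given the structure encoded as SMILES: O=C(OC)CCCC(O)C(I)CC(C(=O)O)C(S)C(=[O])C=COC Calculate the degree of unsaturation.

4

Molecular formula: C15H23IO7S.
DoU = (2C + 2 + N − H − X) / 2, where X is the halogen count and O/S are ignored.
    = (2·15 + 2 + 0 − 23 − 1) / 2 = 8 / 2 = 4.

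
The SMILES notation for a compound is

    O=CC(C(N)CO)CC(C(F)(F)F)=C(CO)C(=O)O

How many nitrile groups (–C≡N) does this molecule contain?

Scan the SMILES for the nitrile motif — none present.
Groups that are present: 1 aldehyde, 1 alkene, 1 carboxylic acid, 2 hydroxyl, 1 primary amine.

0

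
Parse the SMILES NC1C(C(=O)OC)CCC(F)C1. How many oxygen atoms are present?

Scan the SMILES for O atoms (remember two-letter symbols like Cl and Br are single atoms).
Oxygen count: 2.

2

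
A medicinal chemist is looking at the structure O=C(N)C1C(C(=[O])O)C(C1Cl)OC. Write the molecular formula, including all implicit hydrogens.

C7H10ClNO4

Walk through each heavy atom and fill implicit hydrogens from standard valence (C 4, N 3, O 2, S 2, halogen 1):
  atom 1: O, bond orders sum to 2 (valence 2) → 0 H
  atom 2: C, bond orders sum to 4 (valence 4) → 0 H
  atom 3: N, bond orders sum to 1 (valence 3) → 2 H
  atom 4: C, bond orders sum to 3 (valence 4) → 1 H
  atom 5: C, bond orders sum to 3 (valence 4) → 1 H
  atom 6: C, bond orders sum to 4 (valence 4) → 0 H
  atom 7: O with explicit H count 0
  atom 8: O, bond orders sum to 1 (valence 2) → 1 H
  atom 9: C, bond orders sum to 3 (valence 4) → 1 H
  atom 10: C, bond orders sum to 3 (valence 4) → 1 H
  atom 11: Cl (halogen, monovalent) → 0 H
  atom 12: O, bond orders sum to 2 (valence 2) → 0 H
  atom 13: C, bond orders sum to 1 (valence 4) → 3 H
Totals → C:7, H:10, Cl:1, N:1, O:4.
In Hill order: C7H10ClNO4.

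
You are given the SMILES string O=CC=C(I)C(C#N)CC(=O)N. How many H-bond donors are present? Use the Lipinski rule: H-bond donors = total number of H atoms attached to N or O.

2

Donors: find every N or O and count the H atoms it carries.
  atom 1 (O): bond orders sum to 2 → 0 H
  atom 8 (N): bond orders sum to 3 → 0 H
  atom 11 (O): bond orders sum to 2 → 0 H
  atom 12 (N): bond orders sum to 1 → 2 H
Lipinski HBD = 2.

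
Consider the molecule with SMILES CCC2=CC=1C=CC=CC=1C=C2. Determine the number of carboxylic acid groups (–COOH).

0

Scan the SMILES for the carboxylic acid motif — none present.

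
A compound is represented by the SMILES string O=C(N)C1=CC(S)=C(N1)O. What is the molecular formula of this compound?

Walk through each heavy atom and fill implicit hydrogens from standard valence (C 4, N 3, O 2, S 2, halogen 1):
  atom 1: O, bond orders sum to 2 (valence 2) → 0 H
  atom 2: C, bond orders sum to 4 (valence 4) → 0 H
  atom 3: N, bond orders sum to 1 (valence 3) → 2 H
  atom 4: C, bond orders sum to 4 (valence 4) → 0 H
  atom 5: C, bond orders sum to 3 (valence 4) → 1 H
  atom 6: C, bond orders sum to 4 (valence 4) → 0 H
  atom 7: S, bond orders sum to 1 (valence 2) → 1 H
  atom 8: C, bond orders sum to 4 (valence 4) → 0 H
  atom 9: N, bond orders sum to 2 (valence 3) → 1 H
  atom 10: O, bond orders sum to 1 (valence 2) → 1 H
Totals → C:5, H:6, N:2, O:2, S:1.
In Hill order: C5H6N2O2S.

C5H6N2O2S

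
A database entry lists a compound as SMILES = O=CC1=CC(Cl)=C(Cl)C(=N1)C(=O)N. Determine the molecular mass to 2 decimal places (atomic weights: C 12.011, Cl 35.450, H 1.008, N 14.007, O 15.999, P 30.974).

First, the molecular formula is C7H4Cl2N2O2 (counting implicit H from valence).
  C: 7 × 12.011 = 84.077
  Cl: 2 × 35.450 = 70.900
  H: 4 × 1.008 = 4.032
  N: 2 × 14.007 = 28.014
  O: 2 × 15.999 = 31.998
Sum: 7×12.011 + 2×35.450 + 4×1.008 + 2×14.007 + 2×15.999 = 219.021 → 219.02 g/mol.

219.02 g/mol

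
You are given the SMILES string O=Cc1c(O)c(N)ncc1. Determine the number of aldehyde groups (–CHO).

1

The aldehyde motif appears at heavy-atom position 2 in the SMILES.
Other groups present: 1 hydroxyl, 1 primary amine.
Aldehyde count: 1.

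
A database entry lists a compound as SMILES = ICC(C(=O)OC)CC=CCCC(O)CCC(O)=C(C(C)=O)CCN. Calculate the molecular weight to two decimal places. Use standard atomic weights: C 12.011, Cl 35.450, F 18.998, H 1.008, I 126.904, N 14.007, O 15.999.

First, the molecular formula is C18H30INO5 (counting implicit H from valence).
  C: 18 × 12.011 = 216.198
  H: 30 × 1.008 = 30.240
  I: 1 × 126.904 = 126.904
  N: 1 × 14.007 = 14.007
  O: 5 × 15.999 = 79.995
Sum: 18×12.011 + 30×1.008 + 1×126.904 + 1×14.007 + 5×15.999 = 467.344 → 467.34 g/mol.

467.34 g/mol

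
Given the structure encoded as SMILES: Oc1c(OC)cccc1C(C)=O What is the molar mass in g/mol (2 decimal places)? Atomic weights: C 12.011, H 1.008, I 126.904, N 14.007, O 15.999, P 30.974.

First, the molecular formula is C9H10O3 (counting implicit H from valence).
  C: 9 × 12.011 = 108.099
  H: 10 × 1.008 = 10.080
  O: 3 × 15.999 = 47.997
Sum: 9×12.011 + 10×1.008 + 3×15.999 = 166.176 → 166.18 g/mol.

166.18 g/mol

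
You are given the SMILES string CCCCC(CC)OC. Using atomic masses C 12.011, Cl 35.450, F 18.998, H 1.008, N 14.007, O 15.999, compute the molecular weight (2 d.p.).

130.23 g/mol

First, the molecular formula is C8H18O (counting implicit H from valence).
  C: 8 × 12.011 = 96.088
  H: 18 × 1.008 = 18.144
  O: 1 × 15.999 = 15.999
Sum: 8×12.011 + 18×1.008 + 1×15.999 = 130.231 → 130.23 g/mol.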